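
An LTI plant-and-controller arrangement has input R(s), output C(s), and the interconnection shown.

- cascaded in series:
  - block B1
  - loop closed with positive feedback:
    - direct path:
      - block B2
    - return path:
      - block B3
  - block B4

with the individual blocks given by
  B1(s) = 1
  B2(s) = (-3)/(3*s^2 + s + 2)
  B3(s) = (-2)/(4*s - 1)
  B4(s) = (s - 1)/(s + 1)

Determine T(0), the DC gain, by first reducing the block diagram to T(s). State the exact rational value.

First reduce the diagram to T(s).

Step 1 - close the feedback loop around B2, B3; result (3 - 12*s)/(12*s^3 + s^2 + 7*s - 8)
Step 2 - cascade B1, [B2/(1-B2*B3)], B4; result (-12*s^2 + 15*s - 3)/(12*s^4 + 13*s^3 + 8*s^2 - s - 8)
Step 2 gives the overall T(s). Then T(0) = -3/(-8) = 3/8.

Answer: 3/8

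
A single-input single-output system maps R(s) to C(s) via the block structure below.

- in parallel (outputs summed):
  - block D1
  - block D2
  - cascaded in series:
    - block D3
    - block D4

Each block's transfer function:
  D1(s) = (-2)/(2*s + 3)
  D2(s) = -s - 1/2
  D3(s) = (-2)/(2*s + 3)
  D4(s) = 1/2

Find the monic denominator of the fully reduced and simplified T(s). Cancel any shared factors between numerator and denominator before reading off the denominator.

1. series reduction of D3, D4, giving (-1)/(2*s + 3)
2. reduce the parallel group D1, D2, (D3*D4), giving (-4*s^2 - 8*s - 9)/(4*s + 6)
The result of step 2 is T(s) in lowest terms. Its denominator has leading coefficient 4; dividing the denominator through by 4 makes it monic.

Final answer: s + 3/2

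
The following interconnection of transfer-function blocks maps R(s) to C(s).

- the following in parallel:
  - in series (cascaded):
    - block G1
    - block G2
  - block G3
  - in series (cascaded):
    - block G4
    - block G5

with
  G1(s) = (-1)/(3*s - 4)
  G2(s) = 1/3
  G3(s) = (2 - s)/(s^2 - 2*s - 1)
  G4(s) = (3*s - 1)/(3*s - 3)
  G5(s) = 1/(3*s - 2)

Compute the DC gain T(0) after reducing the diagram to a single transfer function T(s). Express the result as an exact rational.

The answer is -25/12.

Reasoning:
(1) series reduction of G1, G2 = (-1)/(9*s - 12)
(2) cascade G4, G5 = (3*s - 1)/(9*s^2 - 15*s + 6)
(3) add (G1*G2), G3, (G4*G5) (parallel) = (-21*s^4 + 113*s^3 - 224*s^2 + 186*s - 50)/(27*s^5 - 135*s^4 + 213*s^3 - 99*s^2 - 30*s + 24)
DC gain: substitute s = 0 into T(s) from step 3: T(0) = -50/24 = -25/12.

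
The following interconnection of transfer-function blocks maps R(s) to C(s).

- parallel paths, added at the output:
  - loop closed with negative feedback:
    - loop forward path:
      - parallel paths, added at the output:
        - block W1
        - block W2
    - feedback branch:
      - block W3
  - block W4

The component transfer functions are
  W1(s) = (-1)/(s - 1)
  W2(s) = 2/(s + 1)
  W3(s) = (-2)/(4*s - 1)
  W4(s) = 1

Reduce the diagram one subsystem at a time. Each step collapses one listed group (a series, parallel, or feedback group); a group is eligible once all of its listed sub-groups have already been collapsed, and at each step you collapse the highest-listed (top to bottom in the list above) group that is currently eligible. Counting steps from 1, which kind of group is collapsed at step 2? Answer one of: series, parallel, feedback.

The answer is feedback.

Reasoning:
Step 1: parallel reduction of W1, W2
Step 2: collapse the loop ((W1+W2) forward, W3 return)
Step 3: combine [(W1+W2)/(1+(W1+W2)*W3)], W4 in parallel
So the answer for step 2 is feedback.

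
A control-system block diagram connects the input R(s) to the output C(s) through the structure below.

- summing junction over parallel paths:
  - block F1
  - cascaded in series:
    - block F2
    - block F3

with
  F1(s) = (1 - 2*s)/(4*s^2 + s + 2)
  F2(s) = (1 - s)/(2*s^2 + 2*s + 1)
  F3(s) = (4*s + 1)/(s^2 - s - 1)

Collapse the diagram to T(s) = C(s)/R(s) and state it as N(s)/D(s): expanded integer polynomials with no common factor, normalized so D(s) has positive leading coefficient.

[1] combine F2, F3 in series; result (-4*s^2 + 3*s + 1)/(2*s^4 - 3*s^2 - 3*s - 1)
[2] sum the parallel branches F1, (F2*F3), which is the overall transfer function T(s) = C(s)/R(s) in lowest terms

Answer: (-4*s^5 - 14*s^4 + 14*s^3 + 2*s^2 + 6*s + 1)/(8*s^6 + 2*s^5 - 8*s^4 - 15*s^3 - 13*s^2 - 7*s - 2)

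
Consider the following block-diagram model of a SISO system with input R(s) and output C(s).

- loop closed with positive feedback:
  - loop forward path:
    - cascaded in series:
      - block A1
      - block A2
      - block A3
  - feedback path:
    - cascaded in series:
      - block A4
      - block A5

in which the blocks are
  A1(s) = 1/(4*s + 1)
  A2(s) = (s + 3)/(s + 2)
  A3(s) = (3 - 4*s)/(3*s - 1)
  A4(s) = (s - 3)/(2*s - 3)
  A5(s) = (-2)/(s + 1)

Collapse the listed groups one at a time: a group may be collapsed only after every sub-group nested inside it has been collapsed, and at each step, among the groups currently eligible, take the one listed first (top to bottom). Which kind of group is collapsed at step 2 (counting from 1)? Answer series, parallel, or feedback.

Step 1 - reduce the series chain A1, A2, A3
Step 2 - multiply A4, A5 (series)
Step 3 - collapse the loop ((A1*A2*A3) forward, (A4*A5) return)
Step 2: series.

Final answer: series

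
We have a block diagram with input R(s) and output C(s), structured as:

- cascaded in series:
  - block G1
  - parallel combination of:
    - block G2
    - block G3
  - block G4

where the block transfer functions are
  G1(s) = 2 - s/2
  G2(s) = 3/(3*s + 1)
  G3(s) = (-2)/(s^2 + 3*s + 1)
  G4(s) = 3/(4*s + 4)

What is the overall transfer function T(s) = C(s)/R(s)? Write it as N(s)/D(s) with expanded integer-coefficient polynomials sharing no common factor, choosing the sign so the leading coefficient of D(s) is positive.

Reducing step by step:

Step 1. sum the parallel branches G2, G3 = (3*s^2 + 3*s + 1)/(3*s^3 + 10*s^2 + 6*s + 1)
Step 2. multiply G1, (G2+G3), G4 (series) - this is the overall T(s), already in the required normalized form

Answer: (-9*s^3 + 27*s^2 + 33*s + 12)/(24*s^4 + 104*s^3 + 128*s^2 + 56*s + 8)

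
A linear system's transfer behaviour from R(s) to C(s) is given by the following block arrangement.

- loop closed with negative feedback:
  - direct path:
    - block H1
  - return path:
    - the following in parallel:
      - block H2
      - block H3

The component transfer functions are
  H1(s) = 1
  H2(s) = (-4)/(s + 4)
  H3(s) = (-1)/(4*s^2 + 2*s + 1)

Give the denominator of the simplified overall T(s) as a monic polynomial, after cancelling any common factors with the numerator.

The answer is s^3 + s^2/2 - 1.

Reasoning:
Step 1. combine H2, H3 in parallel; result (-16*s^2 - 9*s - 8)/(4*s^3 + 18*s^2 + 9*s + 4)
Step 2. feedback reduction of H1, (H2+H3); result (4*s^3 + 18*s^2 + 9*s + 4)/(4*s^3 + 2*s^2 - 4)
No further cancellation is possible in the step-2 result, so that is T(s). Its denominator becomes monic after dividing by the leading coefficient 4.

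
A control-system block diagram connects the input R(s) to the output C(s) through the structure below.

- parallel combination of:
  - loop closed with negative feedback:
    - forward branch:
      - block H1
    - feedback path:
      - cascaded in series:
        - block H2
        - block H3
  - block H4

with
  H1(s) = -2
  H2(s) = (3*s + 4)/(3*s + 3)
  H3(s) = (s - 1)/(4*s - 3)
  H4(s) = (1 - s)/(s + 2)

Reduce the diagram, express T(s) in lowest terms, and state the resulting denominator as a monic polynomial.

Step 1. multiply H2, H3 (series) -> (3*s^2 + s - 4)/(12*s^2 + 3*s - 9)
Step 2. apply the feedback formula to H1, (H2*H3) -> (-24*s^2 - 6*s + 18)/(6*s^2 + s - 1)
Step 3. add [H1/(1+H1*(H2*H3))], H4 (parallel) -> (-30*s^3 - 49*s^2 + 8*s + 35)/(6*s^3 + 13*s^2 + s - 2)
Step 3 gives the fully reduced T(s), with no common factor left to cancel. The denominator's leading coefficient is 6, so divide each of its coefficients by 6 to get the monic form.

Hence the answer: s^3 + 13*s^2/6 + s/6 - 1/3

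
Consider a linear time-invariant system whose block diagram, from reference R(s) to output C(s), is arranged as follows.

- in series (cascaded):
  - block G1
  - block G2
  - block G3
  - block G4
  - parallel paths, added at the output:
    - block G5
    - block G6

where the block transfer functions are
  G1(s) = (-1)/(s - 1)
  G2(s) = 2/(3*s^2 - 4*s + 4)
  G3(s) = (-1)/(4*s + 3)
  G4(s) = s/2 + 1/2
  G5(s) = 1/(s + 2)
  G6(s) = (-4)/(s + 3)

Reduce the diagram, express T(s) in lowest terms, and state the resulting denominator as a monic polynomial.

The answer is s^6 + 41*s^5/12 - s^4 - 17*s^3/4 + 47*s^2/6 - s - 6.

Reasoning:
[1] combine G5, G6 in parallel; result (-3*s - 5)/(s^2 + 5*s + 6)
[2] combine G1, G2, G3, G4, (G5+G6) in series; result (-3*s^2 - 8*s - 5)/(12*s^6 + 41*s^5 - 12*s^4 - 51*s^3 + 94*s^2 - 12*s - 72)
Step 2 gives the fully reduced T(s), with no common factor left to cancel. The denominator's leading coefficient is 12, so divide each of its coefficients by 12 to get the monic form.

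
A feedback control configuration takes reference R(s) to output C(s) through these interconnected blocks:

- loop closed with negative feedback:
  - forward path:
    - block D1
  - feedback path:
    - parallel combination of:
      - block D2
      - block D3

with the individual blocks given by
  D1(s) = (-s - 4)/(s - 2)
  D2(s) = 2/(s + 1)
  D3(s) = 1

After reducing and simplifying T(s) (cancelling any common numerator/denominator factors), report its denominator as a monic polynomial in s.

Answer: s + 7/4

Working:
[1] parallel reduction of D2, D3 gives (s + 3)/(s + 1)
[2] collapse the loop (D1 forward, (D2+D3) return) gives (s^2 + 5*s + 4)/(8*s + 14)
The result of step 2 is T(s) in lowest terms. Its denominator has leading coefficient 8; dividing the denominator through by 8 makes it monic.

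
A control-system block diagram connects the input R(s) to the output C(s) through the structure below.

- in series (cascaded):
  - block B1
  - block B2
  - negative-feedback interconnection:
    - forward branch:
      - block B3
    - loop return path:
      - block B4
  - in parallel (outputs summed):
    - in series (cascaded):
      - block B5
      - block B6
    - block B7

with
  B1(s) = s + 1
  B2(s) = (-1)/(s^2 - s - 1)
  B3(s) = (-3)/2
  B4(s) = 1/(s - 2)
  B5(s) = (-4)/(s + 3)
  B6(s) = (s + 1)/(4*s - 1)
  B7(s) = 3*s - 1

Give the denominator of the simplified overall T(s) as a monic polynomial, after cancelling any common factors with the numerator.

(1) collapse the loop (B3 forward, B4 return); result (6 - 3*s)/(2*s - 7)
(2) reduce the series chain B5, B6; result (-4*s - 4)/(4*s^2 + 11*s - 3)
(3) parallel reduction of (B5*B6), B7; result (12*s^3 + 29*s^2 - 24*s - 1)/(4*s^2 + 11*s - 3)
(4) reduce the series chain B1, B2, [B3/(1+B3*B4)], ((B5*B6)+B7); result (36*s^5 + 51*s^4 - 231*s^3 - 105*s^2 + 147*s + 6)/(8*s^5 - 14*s^4 - 85*s^3 + 110*s^2 + 62*s - 21)
T(s) is the step-4 result (common factors already cancelled). Leading coefficient of the denominator: 8. Divide through by 8 for the monic polynomial.

Therefore the answer is s^5 - 7*s^4/4 - 85*s^3/8 + 55*s^2/4 + 31*s/4 - 21/8.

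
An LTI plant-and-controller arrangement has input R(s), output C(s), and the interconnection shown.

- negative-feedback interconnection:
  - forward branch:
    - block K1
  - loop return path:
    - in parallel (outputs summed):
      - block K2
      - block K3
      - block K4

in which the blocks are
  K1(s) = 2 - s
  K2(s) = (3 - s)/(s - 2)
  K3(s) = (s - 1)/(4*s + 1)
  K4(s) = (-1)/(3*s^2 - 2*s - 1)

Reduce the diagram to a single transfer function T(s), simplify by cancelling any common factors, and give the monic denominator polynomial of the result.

1. parallel reduction of K2, K3, K4; result (-9*s^4 + 30*s^3 - 2*s^2 - 11*s - 3)/(12*s^4 - 29*s^3 + 4*s^2 + 11*s + 2)
2. reduce the feedback loop with forward K1 and return (K2+K3+K4); result (-12*s^3 + 5*s^2 + 6*s + 1)/(9*s^3 - 3*s - 1)
That last expression is T(s), already simplified. Scaling its denominator by 1/9 (the reciprocal of the leading coefficient) yields the monic denominator.

Answer: s^3 - s/3 - 1/9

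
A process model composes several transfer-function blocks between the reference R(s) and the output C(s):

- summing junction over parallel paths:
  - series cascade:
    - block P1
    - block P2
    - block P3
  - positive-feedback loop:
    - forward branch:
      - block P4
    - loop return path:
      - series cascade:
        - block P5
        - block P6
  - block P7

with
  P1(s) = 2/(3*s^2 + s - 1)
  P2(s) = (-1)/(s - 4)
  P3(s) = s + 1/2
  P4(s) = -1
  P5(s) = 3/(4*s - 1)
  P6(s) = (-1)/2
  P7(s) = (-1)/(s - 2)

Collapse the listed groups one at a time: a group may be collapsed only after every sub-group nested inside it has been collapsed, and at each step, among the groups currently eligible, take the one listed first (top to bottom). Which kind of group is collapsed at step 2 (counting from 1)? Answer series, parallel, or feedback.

(1) combine P1, P2, P3 in series
(2) reduce the series chain P5, P6
(3) feedback reduction of P4, (P5*P6)
(4) add (P1*P2*P3), [P4/(1-P4*(P5*P6))], P7 (parallel)
Step 2 collapses a series group.

Hence the answer: series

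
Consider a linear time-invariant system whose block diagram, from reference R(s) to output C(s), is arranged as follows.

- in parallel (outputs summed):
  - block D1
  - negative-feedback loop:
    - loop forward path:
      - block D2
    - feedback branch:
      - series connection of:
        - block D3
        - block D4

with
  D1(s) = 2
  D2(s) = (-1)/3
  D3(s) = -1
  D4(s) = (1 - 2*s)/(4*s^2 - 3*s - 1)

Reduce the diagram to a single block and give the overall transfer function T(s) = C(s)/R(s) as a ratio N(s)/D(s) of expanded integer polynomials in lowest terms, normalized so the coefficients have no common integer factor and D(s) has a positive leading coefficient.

Step 1. multiply D3, D4 (series), giving (2*s - 1)/(4*s^2 - 3*s - 1)
Step 2. apply the feedback formula to D2, (D3*D4), giving (-4*s^2 + 3*s + 1)/(12*s^2 - 11*s - 2)
Step 3. combine D1, [D2/(1+D2*(D3*D4))] in parallel, which is the overall transfer function T(s) = C(s)/R(s) in lowest terms

Answer: (20*s^2 - 19*s - 3)/(12*s^2 - 11*s - 2)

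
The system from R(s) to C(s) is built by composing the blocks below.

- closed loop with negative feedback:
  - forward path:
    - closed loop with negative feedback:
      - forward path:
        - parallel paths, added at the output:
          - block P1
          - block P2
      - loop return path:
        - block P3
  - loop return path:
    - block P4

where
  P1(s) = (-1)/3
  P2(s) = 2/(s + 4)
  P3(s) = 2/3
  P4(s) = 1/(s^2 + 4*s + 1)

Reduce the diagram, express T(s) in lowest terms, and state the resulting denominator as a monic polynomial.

Step 1 - parallel reduction of P1, P2; result (2 - s)/(3*s + 12)
Step 2 - reduce the feedback loop with forward (P1+P2) and return P3; result (6 - 3*s)/(7*s + 40)
Step 3 - close the feedback loop around [(P1+P2)/(1+(P1+P2)*P3)], P4; result (-3*s^3 - 6*s^2 + 21*s + 6)/(7*s^3 + 68*s^2 + 164*s + 46)
The result of step 3 is T(s) in lowest terms. Its denominator has leading coefficient 7; dividing the denominator through by 7 makes it monic.

Answer: s^3 + 68*s^2/7 + 164*s/7 + 46/7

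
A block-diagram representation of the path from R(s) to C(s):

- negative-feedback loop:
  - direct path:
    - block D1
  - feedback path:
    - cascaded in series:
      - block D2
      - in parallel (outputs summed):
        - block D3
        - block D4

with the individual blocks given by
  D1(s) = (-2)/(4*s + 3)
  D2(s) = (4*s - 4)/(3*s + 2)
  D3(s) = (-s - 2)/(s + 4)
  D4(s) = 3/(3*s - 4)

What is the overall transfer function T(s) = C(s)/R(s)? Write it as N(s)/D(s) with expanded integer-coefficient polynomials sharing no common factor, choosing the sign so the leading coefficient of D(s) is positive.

Step 1: add D3, D4 (parallel) = (-3*s^2 + s + 20)/(3*s^2 + 8*s - 16)
Step 2: cascade D2, (D3+D4) = (-12*s^3 + 16*s^2 + 76*s - 80)/(9*s^3 + 30*s^2 - 32*s - 32)
Step 3: close the feedback loop around D1, (D2*(D3+D4)) - this is the overall T(s), already in the required normalized form

Therefore the answer is (-18*s^3 - 60*s^2 + 64*s + 64)/(36*s^4 + 171*s^3 - 70*s^2 - 376*s + 64).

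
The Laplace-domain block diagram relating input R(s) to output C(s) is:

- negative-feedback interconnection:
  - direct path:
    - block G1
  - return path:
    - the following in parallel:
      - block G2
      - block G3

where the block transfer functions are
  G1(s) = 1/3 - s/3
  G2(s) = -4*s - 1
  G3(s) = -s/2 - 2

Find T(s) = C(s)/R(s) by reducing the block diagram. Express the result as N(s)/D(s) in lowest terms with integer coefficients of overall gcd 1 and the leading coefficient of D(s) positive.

The answer is (2 - 2*s)/(9*s^2 - 3*s).

Reasoning:
[1] add G2, G3 (parallel) -> -9*s/2 - 3
[2] collapse the loop (G1 forward, (G2+G3) return); the result is T(s) itself (integer coefficients, no common factor, positive leading denominator coefficient)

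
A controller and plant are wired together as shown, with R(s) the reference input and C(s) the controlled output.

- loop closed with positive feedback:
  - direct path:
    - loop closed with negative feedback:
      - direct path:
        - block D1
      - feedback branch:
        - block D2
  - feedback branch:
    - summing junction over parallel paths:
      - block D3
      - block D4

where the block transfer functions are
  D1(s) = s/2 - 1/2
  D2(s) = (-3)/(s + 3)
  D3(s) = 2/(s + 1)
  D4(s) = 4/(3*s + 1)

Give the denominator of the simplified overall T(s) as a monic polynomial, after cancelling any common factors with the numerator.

Reducing step by step:

1. feedback reduction of D1, D2; result (-s^2 - 2*s + 3)/(s - 9)
2. sum the parallel branches D3, D4; result (10*s + 6)/(3*s^2 + 4*s + 1)
3. close the feedback loop around [D1/(1+D1*D2)], (D3+D4); result (-3*s^4 - 10*s^3 + 10*s + 3)/(13*s^3 + 3*s^2 - 53*s - 27)
That last expression is T(s), already simplified. Scaling its denominator by 1/13 (the reciprocal of the leading coefficient) yields the monic denominator.

Answer: s^3 + 3*s^2/13 - 53*s/13 - 27/13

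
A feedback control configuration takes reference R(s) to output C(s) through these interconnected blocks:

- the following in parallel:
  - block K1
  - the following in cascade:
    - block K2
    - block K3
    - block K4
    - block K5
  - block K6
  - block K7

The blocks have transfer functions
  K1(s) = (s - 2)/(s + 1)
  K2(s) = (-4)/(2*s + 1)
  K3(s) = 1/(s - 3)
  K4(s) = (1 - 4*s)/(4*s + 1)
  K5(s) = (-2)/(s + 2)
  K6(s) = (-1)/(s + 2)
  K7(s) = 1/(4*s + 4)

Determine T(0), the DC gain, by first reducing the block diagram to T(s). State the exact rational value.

First reduce the diagram to T(s).

Step 1 - combine K2, K3, K4, K5 in series; result (8 - 32*s)/(8*s^4 - 2*s^3 - 53*s^2 - 37*s - 6)
Step 2 - combine K1, (K2*K3*K4*K5), K6, K7 in parallel; result (32*s^5 - 96*s^4 - 158*s^3 + 235*s^2 + 219*s + 86)/(32*s^5 + 24*s^4 - 220*s^3 - 360*s^2 - 172*s - 24)
Evaluating the step-2 result (the overall T(s)) at s = 0 gives T(0) = 86/(-24) = -43/12.

Answer: -43/12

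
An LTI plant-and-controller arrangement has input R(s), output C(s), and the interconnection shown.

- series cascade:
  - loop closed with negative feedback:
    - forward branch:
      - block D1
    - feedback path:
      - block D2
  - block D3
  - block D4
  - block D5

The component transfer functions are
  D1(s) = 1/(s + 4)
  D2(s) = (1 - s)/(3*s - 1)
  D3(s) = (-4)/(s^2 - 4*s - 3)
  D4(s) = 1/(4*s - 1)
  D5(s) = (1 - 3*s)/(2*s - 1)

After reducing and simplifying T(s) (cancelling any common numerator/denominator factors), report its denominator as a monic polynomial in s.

Step 1: feedback reduction of D1, D2 gives (3*s - 1)/(3*s^2 + 10*s - 3)
Step 2: cascade [D1/(1+D1*D2)], D3, D4, D5 gives (36*s^2 - 24*s + 4)/(24*s^6 - 34*s^5 - 401*s^4 + 166*s^3 + 128*s^2 - 72*s + 9)
That last expression is T(s), already simplified. Scaling its denominator by 1/24 (the reciprocal of the leading coefficient) yields the monic denominator.

Therefore the answer is s^6 - 17*s^5/12 - 401*s^4/24 + 83*s^3/12 + 16*s^2/3 - 3*s + 3/8.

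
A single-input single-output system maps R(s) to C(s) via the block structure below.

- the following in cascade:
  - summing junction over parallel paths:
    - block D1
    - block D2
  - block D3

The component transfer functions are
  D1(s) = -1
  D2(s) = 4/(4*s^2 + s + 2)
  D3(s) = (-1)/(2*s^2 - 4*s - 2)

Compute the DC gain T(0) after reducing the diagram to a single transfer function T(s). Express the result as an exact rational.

Reducing step by step:

[1] combine D1, D2 in parallel: (-4*s^2 - s + 2)/(4*s^2 + s + 2)
[2] cascade (D1+D2), D3: (4*s^2 + s - 2)/(8*s^4 - 14*s^3 - 8*s^2 - 10*s - 4)
That last expression is T(s); at s = 0 only the constant terms survive, so T(0) = -2/(-4) = 1/2.

Answer: 1/2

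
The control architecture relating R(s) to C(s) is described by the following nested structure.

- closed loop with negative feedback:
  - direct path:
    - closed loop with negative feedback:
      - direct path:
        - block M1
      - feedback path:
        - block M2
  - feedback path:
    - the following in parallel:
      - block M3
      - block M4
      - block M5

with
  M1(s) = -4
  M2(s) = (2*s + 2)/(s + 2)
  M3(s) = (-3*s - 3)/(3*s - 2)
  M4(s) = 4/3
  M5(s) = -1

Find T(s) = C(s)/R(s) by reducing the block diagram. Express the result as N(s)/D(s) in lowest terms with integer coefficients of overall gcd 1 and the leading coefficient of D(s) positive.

1. apply the feedback formula to M1, M2 -> (4*s + 8)/(7*s + 6)
2. parallel reduction of M3, M4, M5 -> (-6*s - 11)/(9*s - 6)
3. collapse the loop ([M1/(1+M1*M2)] forward, (M3+M4+M5) return); the result is T(s) itself (integer coefficients, no common factor, positive leading denominator coefficient)

Hence the answer: (36*s^2 + 48*s - 48)/(39*s^2 - 80*s - 124)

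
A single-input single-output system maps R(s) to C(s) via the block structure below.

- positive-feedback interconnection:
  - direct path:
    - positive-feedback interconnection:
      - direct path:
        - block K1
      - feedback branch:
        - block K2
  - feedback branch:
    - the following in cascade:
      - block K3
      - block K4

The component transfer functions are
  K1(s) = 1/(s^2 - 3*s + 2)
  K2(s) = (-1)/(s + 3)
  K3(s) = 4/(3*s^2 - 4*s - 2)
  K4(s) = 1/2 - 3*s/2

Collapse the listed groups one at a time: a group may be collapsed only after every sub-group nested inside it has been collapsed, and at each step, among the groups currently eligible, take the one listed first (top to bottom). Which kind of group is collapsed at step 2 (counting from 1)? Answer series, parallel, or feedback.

Reducing step by step:

Step 1: close the feedback loop around K1, K2
Step 2: cascade K3, K4
Step 3: reduce the feedback loop with forward [K1/(1-K1*K2)] and return (K3*K4)
The group at step 2 is a series group.

Answer: series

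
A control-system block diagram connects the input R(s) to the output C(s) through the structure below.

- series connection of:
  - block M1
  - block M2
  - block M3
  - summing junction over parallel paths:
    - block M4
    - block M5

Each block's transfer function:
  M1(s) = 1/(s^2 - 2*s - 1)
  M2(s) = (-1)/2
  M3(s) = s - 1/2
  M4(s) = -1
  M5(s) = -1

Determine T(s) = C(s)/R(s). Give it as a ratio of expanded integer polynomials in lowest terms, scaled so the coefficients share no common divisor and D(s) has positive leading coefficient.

Answer: (2*s - 1)/(2*s^2 - 4*s - 2)

Working:
Step 1 - add M4, M5 (parallel): -2
Step 2 - reduce the series chain M1, M2, M3, (M4+M5) - this is the overall T(s), already in the required normalized form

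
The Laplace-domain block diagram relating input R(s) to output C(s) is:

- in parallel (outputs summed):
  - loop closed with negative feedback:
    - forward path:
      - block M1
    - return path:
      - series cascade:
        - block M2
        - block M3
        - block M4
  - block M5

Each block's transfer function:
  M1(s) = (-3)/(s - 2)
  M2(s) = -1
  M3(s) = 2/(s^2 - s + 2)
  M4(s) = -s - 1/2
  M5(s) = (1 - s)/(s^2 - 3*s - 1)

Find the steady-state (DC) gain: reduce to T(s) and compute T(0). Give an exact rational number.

1. series reduction of M2, M3, M4: (2*s + 1)/(s^2 - s + 2)
2. collapse the loop (M1 forward, (M2*M3*M4) return): (-3*s^2 + 3*s - 6)/(s^3 - 3*s^2 - 2*s - 7)
3. add [M1/(1+M1*(M2*M3*M4))], M5 (parallel): (-4*s^4 + 16*s^3 - 13*s^2 + 20*s - 1)/(s^5 - 6*s^4 + 6*s^3 + 2*s^2 + 23*s + 7)
The step-3 result is T(s). Setting s = 0: T(0) = -1/7.

Therefore the answer is -1/7.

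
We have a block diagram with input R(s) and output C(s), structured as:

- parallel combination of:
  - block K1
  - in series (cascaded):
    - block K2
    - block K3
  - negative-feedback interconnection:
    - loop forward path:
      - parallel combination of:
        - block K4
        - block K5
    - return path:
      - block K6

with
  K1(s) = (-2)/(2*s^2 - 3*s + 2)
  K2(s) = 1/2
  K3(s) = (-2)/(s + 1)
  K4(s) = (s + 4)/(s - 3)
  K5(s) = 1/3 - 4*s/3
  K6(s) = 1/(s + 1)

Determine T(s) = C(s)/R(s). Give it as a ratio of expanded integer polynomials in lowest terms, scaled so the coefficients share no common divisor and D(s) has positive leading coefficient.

First reduce the diagram to T(s).

Step 1 - combine K2, K3 in series = (-1)/(s + 1)
Step 2 - sum the parallel branches K4, K5 = (-4*s^2 + 16*s + 9)/(3*s - 9)
Step 3 - collapse the loop ((K4+K5) forward, K6 return) = (4*s^3 - 12*s^2 - 25*s - 9)/(s^2 - 10*s)
Step 4 - parallel reduction of K1, (K2*K3), [(K4+K5)/(1+(K4+K5)*K6)], which is the overall transfer function T(s) = C(s)/R(s) in lowest terms

Answer: (8*s^6 - 28*s^5 - 44*s^4 + 48*s^3 - 4*s^2 - s - 18)/(2*s^5 - 21*s^4 + 9*s^3 + 12*s^2 - 20*s)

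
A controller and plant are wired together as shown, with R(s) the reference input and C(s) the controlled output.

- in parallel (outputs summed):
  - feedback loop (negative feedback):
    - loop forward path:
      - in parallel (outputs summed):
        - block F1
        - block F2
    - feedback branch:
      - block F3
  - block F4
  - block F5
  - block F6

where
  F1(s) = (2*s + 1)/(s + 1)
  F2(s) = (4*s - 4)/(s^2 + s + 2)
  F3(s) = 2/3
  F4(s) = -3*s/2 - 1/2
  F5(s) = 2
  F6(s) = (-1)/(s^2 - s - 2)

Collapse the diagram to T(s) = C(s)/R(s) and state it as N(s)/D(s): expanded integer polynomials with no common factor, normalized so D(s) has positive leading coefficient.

Step 1: sum the parallel branches F1, F2: (2*s^3 + 7*s^2 + 5*s - 2)/(s^3 + 2*s^2 + 3*s + 2)
Step 2: apply the feedback formula to (F1+F2), F3: (6*s^3 + 21*s^2 + 15*s - 6)/(7*s^3 + 20*s^2 + 19*s + 2)
Step 3: combine [(F1+F2)/(1+(F1+F2)*F3)], F4, F5, F6 in parallel, which is the overall transfer function T(s) = C(s)/R(s) in lowest terms

Therefore the answer is (-21*s^6 - 6*s^5 + 114*s^4 + 76*s^3 - 217*s^2 - 194*s + 8)/(14*s^5 + 26*s^4 - 30*s^3 - 114*s^2 - 80*s - 8).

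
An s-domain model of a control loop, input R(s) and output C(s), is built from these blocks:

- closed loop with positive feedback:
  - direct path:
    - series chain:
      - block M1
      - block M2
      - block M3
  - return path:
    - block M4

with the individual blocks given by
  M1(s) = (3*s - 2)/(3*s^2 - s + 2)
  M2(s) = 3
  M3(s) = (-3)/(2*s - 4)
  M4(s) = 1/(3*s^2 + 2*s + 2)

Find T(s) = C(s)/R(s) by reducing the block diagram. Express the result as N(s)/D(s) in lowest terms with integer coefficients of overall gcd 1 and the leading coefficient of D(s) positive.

(1) cascade M1, M2, M3; result (18 - 27*s)/(6*s^3 - 14*s^2 + 8*s - 8)
(2) close the feedback loop around (M1*M2*M3), M4: this yields T(s), and no further normalization is needed

Hence the answer: (-81*s^3 - 18*s + 36)/(18*s^5 - 30*s^4 + 8*s^3 - 36*s^2 + 27*s - 34)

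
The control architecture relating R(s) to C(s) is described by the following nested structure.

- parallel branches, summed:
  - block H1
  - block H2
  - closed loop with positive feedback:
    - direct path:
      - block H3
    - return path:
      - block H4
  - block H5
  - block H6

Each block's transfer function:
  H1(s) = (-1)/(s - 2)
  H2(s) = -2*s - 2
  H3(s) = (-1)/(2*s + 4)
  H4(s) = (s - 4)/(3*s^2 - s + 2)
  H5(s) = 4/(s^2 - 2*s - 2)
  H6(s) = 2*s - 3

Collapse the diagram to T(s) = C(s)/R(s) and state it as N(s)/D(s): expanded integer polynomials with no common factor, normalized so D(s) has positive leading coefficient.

First reduce the diagram to T(s).

Step 1. close the feedback loop around H3, H4; result (-3*s^2 + s - 2)/(6*s^3 + 10*s^2 + s + 4)
Step 2. parallel reduction of H1, H2, [H3/(1-H3*H4)], H5, H6, which is the overall transfer function T(s) = C(s)/R(s) in lowest terms

Answer: (-30*s^6 + 61*s^5 + 174*s^4 - 209*s^3 - 190*s^2 - 42*s - 112)/(6*s^6 - 14*s^5 - 27*s^4 + 44*s^3 + 26*s^2 + 12*s + 16)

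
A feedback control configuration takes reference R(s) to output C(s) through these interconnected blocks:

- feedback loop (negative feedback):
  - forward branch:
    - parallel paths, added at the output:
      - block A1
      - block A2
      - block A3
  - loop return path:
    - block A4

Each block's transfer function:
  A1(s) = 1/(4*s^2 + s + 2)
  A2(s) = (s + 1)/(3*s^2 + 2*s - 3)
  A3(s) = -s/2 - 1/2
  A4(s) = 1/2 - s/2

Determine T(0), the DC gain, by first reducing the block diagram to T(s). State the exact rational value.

Step 1: sum the parallel branches A1, A2, A3; result (-12*s^5 - 23*s^4 + s^3 + 19*s^2 + 15*s + 4)/(24*s^4 + 22*s^3 - 8*s^2 + 2*s - 12)
Step 2: feedback reduction of (A1+A2+A3), A4; result (-24*s^5 - 46*s^4 + 2*s^3 + 38*s^2 + 30*s + 8)/(12*s^6 + 11*s^5 + 24*s^4 + 26*s^3 - 12*s^2 + 15*s - 20)
Step 2 gives the overall T(s). Then T(0) = 8/(-20) = -2/5.

Answer: -2/5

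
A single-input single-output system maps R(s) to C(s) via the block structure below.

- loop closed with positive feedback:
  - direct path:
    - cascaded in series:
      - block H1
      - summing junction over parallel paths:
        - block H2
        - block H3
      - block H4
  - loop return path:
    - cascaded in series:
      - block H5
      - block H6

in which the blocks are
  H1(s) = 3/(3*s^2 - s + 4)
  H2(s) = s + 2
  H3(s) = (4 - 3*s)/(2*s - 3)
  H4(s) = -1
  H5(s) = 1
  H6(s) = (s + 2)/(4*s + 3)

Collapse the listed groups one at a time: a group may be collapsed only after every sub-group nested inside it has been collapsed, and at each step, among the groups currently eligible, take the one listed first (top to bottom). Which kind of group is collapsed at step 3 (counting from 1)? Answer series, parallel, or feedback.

1. add H2, H3 (parallel)
2. multiply H1, (H2+H3), H4 (series)
3. combine H5, H6 in series
4. close the feedback loop around (H1*(H2+H3)*H4), (H5*H6)
Step 3: series.

Final answer: series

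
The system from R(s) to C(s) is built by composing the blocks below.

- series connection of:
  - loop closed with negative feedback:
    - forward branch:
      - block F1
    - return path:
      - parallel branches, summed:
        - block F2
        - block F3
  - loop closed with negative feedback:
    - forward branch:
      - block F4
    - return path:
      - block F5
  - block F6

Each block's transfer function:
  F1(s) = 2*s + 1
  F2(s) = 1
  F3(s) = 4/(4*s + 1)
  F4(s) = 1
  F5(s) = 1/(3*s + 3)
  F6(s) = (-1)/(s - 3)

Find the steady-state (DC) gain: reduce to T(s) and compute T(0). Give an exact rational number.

[1] add F2, F3 (parallel) gives (4*s + 5)/(4*s + 1)
[2] close the feedback loop around F1, (F2+F3) gives (8*s^2 + 6*s + 1)/(8*s^2 + 18*s + 6)
[3] collapse the loop (F4 forward, F5 return) gives (3*s + 3)/(3*s + 4)
[4] reduce the series chain [F1/(1+F1*(F2+F3))], [F4/(1+F4*F5)], F6 gives (-24*s^3 - 42*s^2 - 21*s - 3)/(24*s^4 + 14*s^3 - 168*s^2 - 246*s - 72)
DC gain: substitute s = 0 into T(s) from step 4: T(0) = -3/(-72) = 1/24.

Final answer: 1/24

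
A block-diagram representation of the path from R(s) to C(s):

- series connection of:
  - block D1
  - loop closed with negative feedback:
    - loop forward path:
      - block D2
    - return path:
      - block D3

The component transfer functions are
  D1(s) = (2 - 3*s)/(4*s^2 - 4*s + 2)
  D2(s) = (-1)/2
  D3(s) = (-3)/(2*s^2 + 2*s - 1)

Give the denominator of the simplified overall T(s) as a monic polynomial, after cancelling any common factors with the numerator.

First reduce the diagram to T(s).

[1] reduce the feedback loop with forward D2 and return D3; result (-2*s^2 - 2*s + 1)/(4*s^2 + 4*s + 1)
[2] reduce the series chain D1, [D2/(1+D2*D3)]; result (6*s^3 + 2*s^2 - 7*s + 2)/(16*s^4 - 4*s^2 + 4*s + 2)
The result of step 2 is T(s) in lowest terms. Its denominator has leading coefficient 16; dividing the denominator through by 16 makes it monic.

Answer: s^4 - s^2/4 + s/4 + 1/8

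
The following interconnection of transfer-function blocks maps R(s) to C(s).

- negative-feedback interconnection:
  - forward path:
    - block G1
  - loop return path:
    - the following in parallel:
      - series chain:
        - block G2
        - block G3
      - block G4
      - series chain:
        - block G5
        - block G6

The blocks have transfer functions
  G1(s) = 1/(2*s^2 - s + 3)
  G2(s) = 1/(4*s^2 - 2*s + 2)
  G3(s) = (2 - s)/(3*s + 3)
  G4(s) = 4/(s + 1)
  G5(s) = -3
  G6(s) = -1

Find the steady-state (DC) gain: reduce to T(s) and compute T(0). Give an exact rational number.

The answer is 3/31.

Reasoning:
[1] reduce the series chain G2, G3; result (2 - s)/(12*s^3 + 6*s^2 + 6)
[2] reduce the series chain G5, G6; result 3
[3] reduce the parallel group (G2*G3), G4, (G5*G6); result (36*s^3 + 66*s^2 - 25*s + 44)/(12*s^3 + 6*s^2 + 6)
[4] collapse the loop (G1 forward, ((G2*G3)+G4+(G5*G6)) return); result (12*s^3 + 6*s^2 + 6)/(24*s^5 + 66*s^3 + 96*s^2 - 31*s + 62)
Step 4 gives the overall T(s). Then T(0) = 6/62 = 3/31.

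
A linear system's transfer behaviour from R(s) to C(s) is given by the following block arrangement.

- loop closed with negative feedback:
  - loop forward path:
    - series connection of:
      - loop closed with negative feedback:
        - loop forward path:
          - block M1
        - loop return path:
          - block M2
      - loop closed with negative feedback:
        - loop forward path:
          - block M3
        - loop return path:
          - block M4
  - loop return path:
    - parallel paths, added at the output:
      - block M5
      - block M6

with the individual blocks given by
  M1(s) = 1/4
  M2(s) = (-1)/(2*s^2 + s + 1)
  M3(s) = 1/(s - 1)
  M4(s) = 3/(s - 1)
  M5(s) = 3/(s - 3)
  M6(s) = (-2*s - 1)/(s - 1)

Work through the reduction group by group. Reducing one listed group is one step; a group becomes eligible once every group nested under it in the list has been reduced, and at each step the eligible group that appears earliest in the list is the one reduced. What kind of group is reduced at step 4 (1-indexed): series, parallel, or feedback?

Step 1: feedback reduction of M1, M2
Step 2: close the feedback loop around M3, M4
Step 3: cascade [M1/(1+M1*M2)], [M3/(1+M3*M4)]
Step 4: sum the parallel branches M5, M6
Step 5: collapse the loop (([M1/(1+M1*M2)]*[M3/(1+M3*M4)]) forward, (M5+M6) return)
The group at step 4 is a parallel group.

Therefore the answer is parallel.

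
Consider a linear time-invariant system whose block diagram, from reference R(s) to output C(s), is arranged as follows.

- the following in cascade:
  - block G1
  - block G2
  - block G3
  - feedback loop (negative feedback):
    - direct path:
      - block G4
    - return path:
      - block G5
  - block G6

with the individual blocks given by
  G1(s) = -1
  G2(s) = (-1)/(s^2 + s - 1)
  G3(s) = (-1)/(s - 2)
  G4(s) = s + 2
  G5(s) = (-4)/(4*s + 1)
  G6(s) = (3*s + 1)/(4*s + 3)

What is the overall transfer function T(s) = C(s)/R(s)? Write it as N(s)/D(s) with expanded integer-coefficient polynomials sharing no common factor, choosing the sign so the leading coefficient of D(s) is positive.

Reducing step by step:

(1) feedback reduction of G4, G5 gives -4*s^2/7 - 9*s/7 - 2/7
(2) series reduction of G1, G2, G3, [G4/(1+G4*G5)], G6 - this is the overall T(s), already in the required normalized form

Answer: (12*s^3 + 31*s^2 + 15*s + 2)/(28*s^4 - 7*s^3 - 105*s^2 - 7*s + 42)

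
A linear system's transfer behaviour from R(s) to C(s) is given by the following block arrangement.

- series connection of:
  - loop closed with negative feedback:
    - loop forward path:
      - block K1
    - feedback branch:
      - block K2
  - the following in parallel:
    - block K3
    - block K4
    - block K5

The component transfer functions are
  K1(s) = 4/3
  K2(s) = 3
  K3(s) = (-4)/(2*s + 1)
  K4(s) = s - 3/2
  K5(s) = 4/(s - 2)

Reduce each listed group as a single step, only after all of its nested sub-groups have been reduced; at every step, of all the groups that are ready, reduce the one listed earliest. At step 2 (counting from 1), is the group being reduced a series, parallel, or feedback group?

Answer: parallel

Working:
[1] close the feedback loop around K1, K2
[2] parallel reduction of K3, K4, K5
[3] multiply [K1/(1+K1*K2)], (K3+K4+K5) (series)
Step 2 collapses a parallel group.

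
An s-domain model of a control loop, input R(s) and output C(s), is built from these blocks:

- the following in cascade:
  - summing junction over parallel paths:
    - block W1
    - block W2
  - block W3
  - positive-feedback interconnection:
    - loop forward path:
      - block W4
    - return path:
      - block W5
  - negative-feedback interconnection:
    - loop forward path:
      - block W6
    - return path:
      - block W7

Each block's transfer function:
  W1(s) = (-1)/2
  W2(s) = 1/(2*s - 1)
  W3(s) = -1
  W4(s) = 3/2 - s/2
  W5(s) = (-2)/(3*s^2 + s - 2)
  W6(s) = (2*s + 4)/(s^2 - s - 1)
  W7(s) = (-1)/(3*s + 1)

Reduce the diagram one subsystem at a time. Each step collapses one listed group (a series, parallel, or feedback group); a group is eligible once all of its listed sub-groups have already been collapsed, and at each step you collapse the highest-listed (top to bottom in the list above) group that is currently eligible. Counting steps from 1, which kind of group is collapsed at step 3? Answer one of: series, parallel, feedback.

Reducing step by step:

[1] sum the parallel branches W1, W2
[2] apply the feedback formula to W4, W5
[3] feedback reduction of W6, W7
[4] series reduction of (W1+W2), W3, [W4/(1-W4*W5)], [W6/(1+W6*W7)]
Step 3: feedback.

Answer: feedback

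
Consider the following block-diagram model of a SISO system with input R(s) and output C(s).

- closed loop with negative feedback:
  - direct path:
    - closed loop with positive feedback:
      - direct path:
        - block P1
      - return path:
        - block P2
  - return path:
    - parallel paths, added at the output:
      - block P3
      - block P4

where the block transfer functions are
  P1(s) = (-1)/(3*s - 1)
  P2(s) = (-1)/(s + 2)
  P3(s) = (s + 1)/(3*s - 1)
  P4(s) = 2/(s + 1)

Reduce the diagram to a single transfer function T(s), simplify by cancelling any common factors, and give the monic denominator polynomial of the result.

First reduce the diagram to T(s).

Step 1. apply the feedback formula to P1, P2 -> (-s - 2)/(3*s^2 + 5*s - 3)
Step 2. sum the parallel branches P3, P4 -> (s^2 + 8*s - 1)/(3*s^2 + 2*s - 1)
Step 3. collapse the loop ([P1/(1-P1*P2)] forward, (P3+P4) return) -> (-3*s^3 - 8*s^2 - 3*s + 2)/(9*s^4 + 20*s^3 - 12*s^2 - 26*s + 5)
Step 3 gives the fully reduced T(s), with no common factor left to cancel. The denominator's leading coefficient is 9, so divide each of its coefficients by 9 to get the monic form.

Answer: s^4 + 20*s^3/9 - 4*s^2/3 - 26*s/9 + 5/9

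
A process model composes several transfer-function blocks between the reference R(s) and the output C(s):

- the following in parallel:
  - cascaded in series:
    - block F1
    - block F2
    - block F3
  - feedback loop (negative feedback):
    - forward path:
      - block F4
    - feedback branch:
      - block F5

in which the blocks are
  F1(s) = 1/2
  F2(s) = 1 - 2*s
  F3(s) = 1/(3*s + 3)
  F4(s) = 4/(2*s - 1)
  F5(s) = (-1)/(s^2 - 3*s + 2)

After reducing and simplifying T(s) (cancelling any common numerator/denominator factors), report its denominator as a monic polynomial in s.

The answer is s^4 - 5*s^3/2 + s/2 - 3.

Reasoning:
(1) combine F1, F2, F3 in series, giving (1 - 2*s)/(6*s + 6)
(2) reduce the feedback loop with forward F4 and return F5, giving (4*s^2 - 12*s + 8)/(2*s^3 - 7*s^2 + 7*s - 6)
(3) parallel reduction of (F1*F2*F3), [F4/(1+F4*F5)], giving (-4*s^4 + 40*s^3 - 69*s^2 - 5*s + 42)/(12*s^4 - 30*s^3 + 6*s - 36)
T(s) is the step-3 result (common factors already cancelled). Leading coefficient of the denominator: 12. Divide through by 12 for the monic polynomial.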